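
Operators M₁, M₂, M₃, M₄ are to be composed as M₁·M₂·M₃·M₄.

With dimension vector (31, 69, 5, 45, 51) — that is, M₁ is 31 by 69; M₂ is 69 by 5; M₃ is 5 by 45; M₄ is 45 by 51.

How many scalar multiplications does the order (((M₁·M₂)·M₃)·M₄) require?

(M₁·M₂): 31×69 by 69×5 → 31×5, cost 31·69·5 = 10695
((M₁·M₂)·M₃): 31×5 by 5×45 → 31×45, cost 31·5·45 = 6975; cumulative 17670
(((M₁·M₂)·M₃)·M₄): 31×45 by 45×51 → 31×51, cost 31·45·51 = 71145; cumulative 88815
Total: 88815 scalar multiplications.

88815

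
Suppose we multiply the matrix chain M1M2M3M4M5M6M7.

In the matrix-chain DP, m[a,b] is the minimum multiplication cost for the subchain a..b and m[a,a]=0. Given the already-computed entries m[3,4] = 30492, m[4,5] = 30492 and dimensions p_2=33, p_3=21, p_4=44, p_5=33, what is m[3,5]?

m[3,5] = min over k∈[3,4] of m[3,k]+m[k+1,5]+p_{2}·p_k·p_{5}.
k=3: 0 + 30492 + 33·21·33 = 53361; k=4: 30492 + 0 + 33·44·33 = 78408.
Minimum: 53361 at k=3.

53361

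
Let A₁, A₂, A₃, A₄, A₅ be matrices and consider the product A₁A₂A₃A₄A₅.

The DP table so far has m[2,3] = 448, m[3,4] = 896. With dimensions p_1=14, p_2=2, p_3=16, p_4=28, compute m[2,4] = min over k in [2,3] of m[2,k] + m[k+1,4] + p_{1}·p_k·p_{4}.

1680

m[2,4] = min over k∈[2,3] of m[2,k]+m[k+1,4]+p_{1}·p_k·p_{4}.
k=2: 0 + 896 + 14·2·28 = 1680; k=3: 448 + 0 + 14·16·28 = 6720.
Minimum: 1680 at k=2.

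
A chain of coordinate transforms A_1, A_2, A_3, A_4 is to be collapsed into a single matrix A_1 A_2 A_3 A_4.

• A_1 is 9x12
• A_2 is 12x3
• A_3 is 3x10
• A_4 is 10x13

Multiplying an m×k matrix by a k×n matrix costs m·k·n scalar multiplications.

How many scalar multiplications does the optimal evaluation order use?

Adjacent pairs: A_1A_2 = 9·12·3 = 324; A_2A_3 = 12·3·10 = 360; A_3A_4 = 3·10·13 = 390.
Length 3: A_1..A_3: k=1: 0+360+9·12·10=1440; k=2: 324+0+9·3·10=594 → min 594 | A_2..A_4: k=2: 0+390+12·3·13=858; k=3: 360+0+12·10·13=1920 → min 858.
Length 4: A_1..A_4: k=1: 0+858+9·12·13=2262; k=2: 324+390+9·3·13=1065; k=3: 594+0+9·10·13=1764 → min 1065.
Optimal order: ((A_1 A_2) (A_3 A_4)) with cost 1065.

1065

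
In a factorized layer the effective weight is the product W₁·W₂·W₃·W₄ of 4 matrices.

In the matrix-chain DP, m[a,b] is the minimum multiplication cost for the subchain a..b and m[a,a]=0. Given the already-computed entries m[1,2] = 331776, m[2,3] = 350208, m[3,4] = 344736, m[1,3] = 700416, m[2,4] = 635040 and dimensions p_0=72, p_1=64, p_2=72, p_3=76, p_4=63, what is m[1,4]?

925344

m[1,4] = min over k∈[1,3] of m[1,k]+m[k+1,4]+p_{0}·p_k·p_{4}.
k=1: 0 + 635040 + 72·64·63 = 925344; k=2: 331776 + 344736 + 72·72·63 = 1003104; k=3: 700416 + 0 + 72·76·63 = 1045152.
Minimum: 925344 at k=1.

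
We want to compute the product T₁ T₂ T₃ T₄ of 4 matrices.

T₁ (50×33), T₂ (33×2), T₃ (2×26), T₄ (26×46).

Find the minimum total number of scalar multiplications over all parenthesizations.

10292

Adjacent pairs: T₁T₂ = 50·33·2 = 3300; T₂T₃ = 33·2·26 = 1716; T₃T₄ = 2·26·46 = 2392.
Length 3: T₁..T₃: k=1: 0+1716+50·33·26=44616; k=2: 3300+0+50·2·26=5900 → min 5900 | T₂..T₄: k=2: 0+2392+33·2·46=5428; k=3: 1716+0+33·26·46=41184 → min 5428.
Length 4: T₁..T₄: k=1: 0+5428+50·33·46=81328; k=2: 3300+2392+50·2·46=10292; k=3: 5900+0+50·26·46=65700 → min 10292.
Optimal order: ((T₁ T₂) (T₃ T₄)) with cost 10292.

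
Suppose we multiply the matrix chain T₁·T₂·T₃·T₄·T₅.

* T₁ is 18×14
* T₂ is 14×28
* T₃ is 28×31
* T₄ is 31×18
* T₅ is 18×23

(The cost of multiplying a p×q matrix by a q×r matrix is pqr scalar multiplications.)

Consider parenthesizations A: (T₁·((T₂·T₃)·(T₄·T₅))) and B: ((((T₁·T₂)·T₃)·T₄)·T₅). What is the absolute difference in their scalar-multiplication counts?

588

Order A = (T₁·((T₂·T₃)·(T₄·T₅))): (T₂·T₃): 14×28 by 28×31 → 14×31, cost 14·28·31 = 12152; (T₄·T₅): 31×18 by 18×23 → 31×23, cost 31·18·23 = 12834; ((T₂·T₃)·(T₄·T₅)): 14×31 by 31×23 → 14×23, cost 14·31·23 = 9982; cumulative 34968; (T₁·((T₂·T₃)·(T₄·T₅))): 18×14 by 14×23 → 18×23, cost 18·14·23 = 5796; cumulative 40764. Total 40764.
Order B = ((((T₁·T₂)·T₃)·T₄)·T₅): (T₁·T₂): 18×14 by 14×28 → 18×28, cost 18·14·28 = 7056; ((T₁·T₂)·T₃): 18×28 by 28×31 → 18×31, cost 18·28·31 = 15624; cumulative 22680; (((T₁·T₂)·T₃)·T₄): 18×31 by 31×18 → 18×18, cost 18·31·18 = 10044; cumulative 32724; ((((T₁·T₂)·T₃)·T₄)·T₅): 18×18 by 18×23 → 18×23, cost 18·18·23 = 7452; cumulative 40176. Total 40176.
Difference: |40764 − 40176| = 588.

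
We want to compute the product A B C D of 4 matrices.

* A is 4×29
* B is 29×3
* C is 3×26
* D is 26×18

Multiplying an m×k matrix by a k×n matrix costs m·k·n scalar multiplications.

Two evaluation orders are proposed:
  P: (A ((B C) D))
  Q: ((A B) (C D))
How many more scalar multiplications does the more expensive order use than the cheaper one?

Order P = (A ((B C) D)): (B C): 29×3 by 3×26 → 29×26, cost 29·3·26 = 2262; ((B C) D): 29×26 by 26×18 → 29×18, cost 29·26·18 = 13572; cumulative 15834; (A ((B C) D)): 4×29 by 29×18 → 4×18, cost 4·29·18 = 2088; cumulative 17922. Total 17922.
Order Q = ((A B) (C D)): (A B): 4×29 by 29×3 → 4×3, cost 4·29·3 = 348; (C D): 3×26 by 26×18 → 3×18, cost 3·26·18 = 1404; ((A B) (C D)): 4×3 by 3×18 → 4×18, cost 4·3·18 = 216; cumulative 1968. Total 1968.
Difference: |17922 − 1968| = 15954.

15954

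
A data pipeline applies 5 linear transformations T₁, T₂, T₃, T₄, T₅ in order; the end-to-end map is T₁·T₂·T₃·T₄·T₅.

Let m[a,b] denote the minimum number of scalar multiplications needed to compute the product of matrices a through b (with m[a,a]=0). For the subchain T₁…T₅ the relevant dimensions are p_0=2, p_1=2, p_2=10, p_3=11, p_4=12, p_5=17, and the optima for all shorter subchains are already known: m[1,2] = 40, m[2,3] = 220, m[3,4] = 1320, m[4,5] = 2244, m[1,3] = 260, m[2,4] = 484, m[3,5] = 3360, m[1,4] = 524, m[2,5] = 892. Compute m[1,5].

932

m[1,5] = min over k∈[1,4] of m[1,k]+m[k+1,5]+p_{0}·p_k·p_{5}.
k=1: 0 + 892 + 2·2·17 = 960; k=2: 40 + 3360 + 2·10·17 = 3740; k=3: 260 + 2244 + 2·11·17 = 2878; k=4: 524 + 0 + 2·12·17 = 932.
Minimum: 932 at k=4.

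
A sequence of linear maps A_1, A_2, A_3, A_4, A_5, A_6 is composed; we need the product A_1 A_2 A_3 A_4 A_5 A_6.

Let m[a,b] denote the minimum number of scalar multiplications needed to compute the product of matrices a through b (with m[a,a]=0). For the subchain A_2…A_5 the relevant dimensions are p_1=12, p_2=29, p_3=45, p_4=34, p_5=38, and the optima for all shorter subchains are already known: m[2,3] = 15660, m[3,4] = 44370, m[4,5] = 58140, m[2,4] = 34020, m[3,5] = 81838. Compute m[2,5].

m[2,5] = min over k∈[2,4] of m[2,k]+m[k+1,5]+p_{1}·p_k·p_{5}.
k=2: 0 + 81838 + 12·29·38 = 95062; k=3: 15660 + 58140 + 12·45·38 = 94320; k=4: 34020 + 0 + 12·34·38 = 49524.
Minimum: 49524 at k=4.

49524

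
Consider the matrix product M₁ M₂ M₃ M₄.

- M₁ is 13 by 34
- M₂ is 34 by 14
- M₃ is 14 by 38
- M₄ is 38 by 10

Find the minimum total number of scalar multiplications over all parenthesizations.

13328

Adjacent pairs: M₁M₂ = 13·34·14 = 6188; M₂M₃ = 34·14·38 = 18088; M₃M₄ = 14·38·10 = 5320.
Length 3: M₁..M₃: k=1: 0+18088+13·34·38=34884; k=2: 6188+0+13·14·38=13104 → min 13104 | M₂..M₄: k=2: 0+5320+34·14·10=10080; k=3: 18088+0+34·38·10=31008 → min 10080.
Length 4: M₁..M₄: k=1: 0+10080+13·34·10=14500; k=2: 6188+5320+13·14·10=13328; k=3: 13104+0+13·38·10=18044 → min 13328.
Optimal order: ((M₁ M₂) (M₃ M₄)) with cost 13328.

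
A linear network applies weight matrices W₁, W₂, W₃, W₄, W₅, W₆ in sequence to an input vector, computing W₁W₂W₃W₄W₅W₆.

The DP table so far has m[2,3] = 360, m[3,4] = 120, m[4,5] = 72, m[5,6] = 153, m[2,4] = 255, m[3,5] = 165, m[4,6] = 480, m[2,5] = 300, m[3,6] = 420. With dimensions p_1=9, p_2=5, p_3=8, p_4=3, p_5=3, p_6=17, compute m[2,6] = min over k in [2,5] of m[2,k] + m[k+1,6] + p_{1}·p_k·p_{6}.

759

m[2,6] = min over k∈[2,5] of m[2,k]+m[k+1,6]+p_{1}·p_k·p_{6}.
k=2: 0 + 420 + 9·5·17 = 1185; k=3: 360 + 480 + 9·8·17 = 2064; k=4: 255 + 153 + 9·3·17 = 867; k=5: 300 + 0 + 9·3·17 = 759.
Minimum: 759 at k=5.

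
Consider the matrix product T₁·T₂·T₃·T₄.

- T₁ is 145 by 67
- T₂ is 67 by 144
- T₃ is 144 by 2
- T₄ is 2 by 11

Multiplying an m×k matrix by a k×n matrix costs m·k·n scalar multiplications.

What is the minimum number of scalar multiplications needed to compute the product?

41916

Adjacent pairs: T₁T₂ = 145·67·144 = 1398960; T₂T₃ = 67·144·2 = 19296; T₃T₄ = 144·2·11 = 3168.
Length 3: T₁..T₃: k=1: 0+19296+145·67·2=38726; k=2: 1398960+0+145·144·2=1440720 → min 38726 | T₂..T₄: k=2: 0+3168+67·144·11=109296; k=3: 19296+0+67·2·11=20770 → min 20770.
Length 4: T₁..T₄: k=1: 0+20770+145·67·11=127635; k=2: 1398960+3168+145·144·11=1631808; k=3: 38726+0+145·2·11=41916 → min 41916.
Optimal order: ((T₁·(T₂·T₃))·T₄) with cost 41916.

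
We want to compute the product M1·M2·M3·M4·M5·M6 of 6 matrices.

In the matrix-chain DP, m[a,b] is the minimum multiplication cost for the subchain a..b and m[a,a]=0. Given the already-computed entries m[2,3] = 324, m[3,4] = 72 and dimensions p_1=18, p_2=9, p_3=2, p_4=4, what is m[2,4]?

468

m[2,4] = min over k∈[2,3] of m[2,k]+m[k+1,4]+p_{1}·p_k·p_{4}.
k=2: 0 + 72 + 18·9·4 = 720; k=3: 324 + 0 + 18·2·4 = 468.
Minimum: 468 at k=3.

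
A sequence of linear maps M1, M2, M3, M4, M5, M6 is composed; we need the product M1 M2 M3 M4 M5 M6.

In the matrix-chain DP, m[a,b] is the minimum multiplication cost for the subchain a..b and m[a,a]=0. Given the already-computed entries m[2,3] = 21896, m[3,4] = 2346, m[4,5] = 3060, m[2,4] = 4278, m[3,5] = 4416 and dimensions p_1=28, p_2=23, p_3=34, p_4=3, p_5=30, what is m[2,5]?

m[2,5] = min over k∈[2,4] of m[2,k]+m[k+1,5]+p_{1}·p_k·p_{5}.
k=2: 0 + 4416 + 28·23·30 = 23736; k=3: 21896 + 3060 + 28·34·30 = 53516; k=4: 4278 + 0 + 28·3·30 = 6798.
Minimum: 6798 at k=4.

6798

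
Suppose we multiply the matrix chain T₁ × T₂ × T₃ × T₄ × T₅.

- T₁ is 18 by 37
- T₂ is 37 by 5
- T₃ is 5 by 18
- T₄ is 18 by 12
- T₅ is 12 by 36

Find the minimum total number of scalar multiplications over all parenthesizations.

Adjacent pairs: T₁T₂ = 18·37·5 = 3330; T₂T₃ = 37·5·18 = 3330; T₃T₄ = 5·18·12 = 1080; T₄T₅ = 18·12·36 = 7776.
Length 3: T₁..T₃: k=1: 0+3330+18·37·18=15318; k=2: 3330+0+18·5·18=4950 → min 4950 | T₂..T₄: k=2: 0+1080+37·5·12=3300; k=3: 3330+0+37·18·12=11322 → min 3300 | T₃..T₅: k=3: 0+7776+5·18·36=11016; k=4: 1080+0+5·12·36=3240 → min 3240.
Length 4: T₁..T₄: k=1: 0+3300+18·37·12=11292; k=2: 3330+1080+18·5·12=5490; k=3: 4950+0+18·18·12=8838 → min 5490 | T₂..T₅: k=2: 0+3240+37·5·36=9900; k=3: 3330+7776+37·18·36=35082; k=4: 3300+0+37·12·36=19284 → min 9900.
Length 5: T₁..T₅: k=1: 0+9900+18·37·36=33876; k=2: 3330+3240+18·5·36=9810; k=3: 4950+7776+18·18·36=24390; k=4: 5490+0+18·12·36=13266 → min 9810.
Optimal order: ((T₁ × T₂) × ((T₃ × T₄) × T₅)) with cost 9810.

9810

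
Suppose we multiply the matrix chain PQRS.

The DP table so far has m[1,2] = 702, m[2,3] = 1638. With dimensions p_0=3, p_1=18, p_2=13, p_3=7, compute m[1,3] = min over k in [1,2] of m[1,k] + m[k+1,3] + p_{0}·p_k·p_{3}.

975

m[1,3] = min over k∈[1,2] of m[1,k]+m[k+1,3]+p_{0}·p_k·p_{3}.
k=1: 0 + 1638 + 3·18·7 = 2016; k=2: 702 + 0 + 3·13·7 = 975.
Minimum: 975 at k=2.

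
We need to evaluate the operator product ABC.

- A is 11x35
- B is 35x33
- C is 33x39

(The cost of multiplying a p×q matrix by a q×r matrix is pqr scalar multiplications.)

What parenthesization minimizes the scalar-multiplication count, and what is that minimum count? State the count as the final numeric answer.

26862

(A(BC)): cost 60060.
((AB)C): cost 26862.
Optimal: ((AB)C) with cost 26862.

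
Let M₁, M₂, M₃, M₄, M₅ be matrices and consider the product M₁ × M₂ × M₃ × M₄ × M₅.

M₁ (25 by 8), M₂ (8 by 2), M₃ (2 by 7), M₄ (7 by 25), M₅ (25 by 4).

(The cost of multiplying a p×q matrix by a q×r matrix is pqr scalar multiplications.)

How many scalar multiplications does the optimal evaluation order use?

Adjacent pairs: M₁M₂ = 25·8·2 = 400; M₂M₃ = 8·2·7 = 112; M₃M₄ = 2·7·25 = 350; M₄M₅ = 7·25·4 = 700.
Length 3: M₁..M₃: k=1: 0+112+25·8·7=1512; k=2: 400+0+25·2·7=750 → min 750 | M₂..M₄: k=2: 0+350+8·2·25=750; k=3: 112+0+8·7·25=1512 → min 750 | M₃..M₅: k=3: 0+700+2·7·4=756; k=4: 350+0+2·25·4=550 → min 550.
Length 4: M₁..M₄: k=1: 0+750+25·8·25=5750; k=2: 400+350+25·2·25=2000; k=3: 750+0+25·7·25=5125 → min 2000 | M₂..M₅: k=2: 0+550+8·2·4=614; k=3: 112+700+8·7·4=1036; k=4: 750+0+8·25·4=1550 → min 614.
Length 5: M₁..M₅: k=1: 0+614+25·8·4=1414; k=2: 400+550+25·2·4=1150; k=3: 750+700+25·7·4=2150; k=4: 2000+0+25·25·4=4500 → min 1150.
Optimal order: ((M₁ × M₂) × ((M₃ × M₄) × M₅)) with cost 1150.

1150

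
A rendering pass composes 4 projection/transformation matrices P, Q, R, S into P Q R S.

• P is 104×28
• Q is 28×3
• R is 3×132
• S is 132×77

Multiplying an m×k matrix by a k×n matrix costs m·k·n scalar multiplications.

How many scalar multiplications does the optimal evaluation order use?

63252

Adjacent pairs: PQ = 104·28·3 = 8736; QR = 28·3·132 = 11088; RS = 3·132·77 = 30492.
Length 3: P..R: k=1: 0+11088+104·28·132=395472; k=2: 8736+0+104·3·132=49920 → min 49920 | Q..S: k=2: 0+30492+28·3·77=36960; k=3: 11088+0+28·132·77=295680 → min 36960.
Length 4: P..S: k=1: 0+36960+104·28·77=261184; k=2: 8736+30492+104·3·77=63252; k=3: 49920+0+104·132·77=1106976 → min 63252.
Optimal order: ((P Q) (R S)) with cost 63252.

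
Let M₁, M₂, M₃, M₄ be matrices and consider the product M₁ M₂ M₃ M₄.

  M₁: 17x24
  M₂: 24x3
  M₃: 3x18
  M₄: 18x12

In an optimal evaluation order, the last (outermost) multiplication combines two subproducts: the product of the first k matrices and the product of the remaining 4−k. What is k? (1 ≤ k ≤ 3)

2

Adjacent pairs: M₁M₂ = 17·24·3 = 1224; M₂M₃ = 24·3·18 = 1296; M₃M₄ = 3·18·12 = 648.
Length 3: M₁..M₃: k=1: 0+1296+17·24·18=8640; k=2: 1224+0+17·3·18=2142 → min 2142 | M₂..M₄: k=2: 0+648+24·3·12=1512; k=3: 1296+0+24·18·12=6480 → min 1512.
Top-level splits: k=1: (M₁..M₁)·(M₂..M₄) → 0+1512+17·24·12 = 6408; k=2: (M₁..M₂)·(M₃..M₄) → 1224+648+17·3·12 = 2484; k=3: (M₁..M₃)·(M₄..M₄) → 2142+0+17·18·12 = 5814.
Best split is after M₂, i.e. k = 2.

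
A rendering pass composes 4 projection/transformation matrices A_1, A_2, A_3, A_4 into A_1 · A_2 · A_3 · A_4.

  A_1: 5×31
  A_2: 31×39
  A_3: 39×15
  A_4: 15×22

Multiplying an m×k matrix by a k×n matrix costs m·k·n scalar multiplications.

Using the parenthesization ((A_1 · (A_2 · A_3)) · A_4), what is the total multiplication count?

(A_2 · A_3): 31×39 by 39×15 → 31×15, cost 31·39·15 = 18135
(A_1 · (A_2 · A_3)): 5×31 by 31×15 → 5×15, cost 5·31·15 = 2325; cumulative 20460
((A_1 · (A_2 · A_3)) · A_4): 5×15 by 15×22 → 5×22, cost 5·15·22 = 1650; cumulative 22110
Total: 22110 scalar multiplications.

22110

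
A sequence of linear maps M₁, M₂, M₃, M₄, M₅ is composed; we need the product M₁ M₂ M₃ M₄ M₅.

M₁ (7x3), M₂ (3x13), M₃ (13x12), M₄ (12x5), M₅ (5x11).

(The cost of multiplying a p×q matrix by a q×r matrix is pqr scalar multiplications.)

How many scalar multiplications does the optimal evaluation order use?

1044

Adjacent pairs: M₁M₂ = 7·3·13 = 273; M₂M₃ = 3·13·12 = 468; M₃M₄ = 13·12·5 = 780; M₄M₅ = 12·5·11 = 660.
Length 3: M₁..M₃: k=1: 0+468+7·3·12=720; k=2: 273+0+7·13·12=1365 → min 720 | M₂..M₄: k=2: 0+780+3·13·5=975; k=3: 468+0+3·12·5=648 → min 648 | M₃..M₅: k=3: 0+660+13·12·11=2376; k=4: 780+0+13·5·11=1495 → min 1495.
Length 4: M₁..M₄: k=1: 0+648+7·3·5=753; k=2: 273+780+7·13·5=1508; k=3: 720+0+7·12·5=1140 → min 753 | M₂..M₅: k=2: 0+1495+3·13·11=1924; k=3: 468+660+3·12·11=1524; k=4: 648+0+3·5·11=813 → min 813.
Length 5: M₁..M₅: k=1: 0+813+7·3·11=1044; k=2: 273+1495+7·13·11=2769; k=3: 720+660+7·12·11=2304; k=4: 753+0+7·5·11=1138 → min 1044.
Optimal order: (M₁ (((M₂ M₃) M₄) M₅)) with cost 1044.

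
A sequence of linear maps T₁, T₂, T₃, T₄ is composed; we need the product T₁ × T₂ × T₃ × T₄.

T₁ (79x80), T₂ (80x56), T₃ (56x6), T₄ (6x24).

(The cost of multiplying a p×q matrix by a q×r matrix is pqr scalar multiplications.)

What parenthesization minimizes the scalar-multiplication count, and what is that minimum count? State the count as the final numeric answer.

Adjacent pairs: T₁T₂ = 79·80·56 = 353920; T₂T₃ = 80·56·6 = 26880; T₃T₄ = 56·6·24 = 8064.
Length 3: T₁..T₃: k=1: 0+26880+79·80·6=64800; k=2: 353920+0+79·56·6=380464 → min 64800 | T₂..T₄: k=2: 0+8064+80·56·24=115584; k=3: 26880+0+80·6·24=38400 → min 38400.
Length 4: T₁..T₄: k=1: 0+38400+79·80·24=190080; k=2: 353920+8064+79·56·24=468160; k=3: 64800+0+79·6·24=76176 → min 76176.
Optimal parenthesization: ((T₁ × (T₂ × T₃)) × T₄) with cost 76176.

76176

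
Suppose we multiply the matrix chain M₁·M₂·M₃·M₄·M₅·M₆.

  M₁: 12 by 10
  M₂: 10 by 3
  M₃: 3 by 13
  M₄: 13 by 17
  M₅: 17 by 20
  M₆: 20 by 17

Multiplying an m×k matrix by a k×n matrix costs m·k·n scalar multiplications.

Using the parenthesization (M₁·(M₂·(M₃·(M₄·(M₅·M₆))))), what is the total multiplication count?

12750

(M₅·M₆): 17×20 by 20×17 → 17×17, cost 17·20·17 = 5780
(M₄·(M₅·M₆)): 13×17 by 17×17 → 13×17, cost 13·17·17 = 3757; cumulative 9537
(M₃·(M₄·(M₅·M₆))): 3×13 by 13×17 → 3×17, cost 3·13·17 = 663; cumulative 10200
(M₂·(M₃·(M₄·(M₅·M₆)))): 10×3 by 3×17 → 10×17, cost 10·3·17 = 510; cumulative 10710
(M₁·(M₂·(M₃·(M₄·(M₅·M₆))))): 12×10 by 10×17 → 12×17, cost 12·10·17 = 2040; cumulative 12750
Total: 12750 scalar multiplications.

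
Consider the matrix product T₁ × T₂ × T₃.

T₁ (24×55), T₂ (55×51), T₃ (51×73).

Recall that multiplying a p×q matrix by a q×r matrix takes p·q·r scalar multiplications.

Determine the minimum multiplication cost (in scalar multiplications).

156672

Order (T₁ × (T₂ × T₃)): (T₂ × T₃): 55×51 by 51×73 → 55×73, cost 55·51·73 = 204765; (T₁ × (T₂ × T₃)): 24×55 by 55×73 → 24×73, cost 24·55·73 = 96360; cumulative 301125. Total 301125.
Order ((T₁ × T₂) × T₃): (T₁ × T₂): 24×55 by 55×51 → 24×51, cost 24·55·51 = 67320; ((T₁ × T₂) × T₃): 24×51 by 51×73 → 24×73, cost 24·51·73 = 89352; cumulative 156672. Total 156672.
Minimum: 156672.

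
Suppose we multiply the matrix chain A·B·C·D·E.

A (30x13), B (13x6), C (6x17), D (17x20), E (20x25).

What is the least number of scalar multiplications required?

11880

Adjacent pairs: AB = 30·13·6 = 2340; BC = 13·6·17 = 1326; CD = 6·17·20 = 2040; DE = 17·20·25 = 8500.
Length 3: A..C: k=1: 0+1326+30·13·17=7956; k=2: 2340+0+30·6·17=5400 → min 5400 | B..D: k=2: 0+2040+13·6·20=3600; k=3: 1326+0+13·17·20=5746 → min 3600 | C..E: k=3: 0+8500+6·17·25=11050; k=4: 2040+0+6·20·25=5040 → min 5040.
Length 4: A..D: k=1: 0+3600+30·13·20=11400; k=2: 2340+2040+30·6·20=7980; k=3: 5400+0+30·17·20=15600 → min 7980 | B..E: k=2: 0+5040+13·6·25=6990; k=3: 1326+8500+13·17·25=15351; k=4: 3600+0+13·20·25=10100 → min 6990.
Length 5: A..E: k=1: 0+6990+30·13·25=16740; k=2: 2340+5040+30·6·25=11880; k=3: 5400+8500+30·17·25=26650; k=4: 7980+0+30·20·25=22980 → min 11880.
Optimal order: ((A·B)·((C·D)·E)) with cost 11880.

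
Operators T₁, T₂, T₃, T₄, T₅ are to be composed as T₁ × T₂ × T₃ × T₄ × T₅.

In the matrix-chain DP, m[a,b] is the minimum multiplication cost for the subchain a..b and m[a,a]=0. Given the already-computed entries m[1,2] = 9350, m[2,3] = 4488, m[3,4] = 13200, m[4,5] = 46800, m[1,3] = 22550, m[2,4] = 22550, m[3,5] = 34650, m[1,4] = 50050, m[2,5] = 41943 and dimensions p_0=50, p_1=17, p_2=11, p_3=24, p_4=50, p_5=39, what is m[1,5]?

65450

m[1,5] = min over k∈[1,4] of m[1,k]+m[k+1,5]+p_{0}·p_k·p_{5}.
k=1: 0 + 41943 + 50·17·39 = 75093; k=2: 9350 + 34650 + 50·11·39 = 65450; k=3: 22550 + 46800 + 50·24·39 = 116150; k=4: 50050 + 0 + 50·50·39 = 147550.
Minimum: 65450 at k=2.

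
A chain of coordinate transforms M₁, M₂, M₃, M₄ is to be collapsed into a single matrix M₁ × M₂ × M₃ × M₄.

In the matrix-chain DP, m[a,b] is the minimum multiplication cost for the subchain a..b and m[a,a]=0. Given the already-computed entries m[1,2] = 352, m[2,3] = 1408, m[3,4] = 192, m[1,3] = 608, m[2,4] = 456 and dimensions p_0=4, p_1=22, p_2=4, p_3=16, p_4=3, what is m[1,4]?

592

m[1,4] = min over k∈[1,3] of m[1,k]+m[k+1,4]+p_{0}·p_k·p_{4}.
k=1: 0 + 456 + 4·22·3 = 720; k=2: 352 + 192 + 4·4·3 = 592; k=3: 608 + 0 + 4·16·3 = 800.
Minimum: 592 at k=2.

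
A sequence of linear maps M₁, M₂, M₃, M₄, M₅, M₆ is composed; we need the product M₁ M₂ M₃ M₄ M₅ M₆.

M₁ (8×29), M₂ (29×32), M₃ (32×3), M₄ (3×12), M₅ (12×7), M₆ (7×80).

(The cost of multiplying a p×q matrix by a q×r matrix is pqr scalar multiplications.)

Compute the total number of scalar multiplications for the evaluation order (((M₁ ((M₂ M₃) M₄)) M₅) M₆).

11764

(M₂ M₃): 29×32 by 32×3 → 29×3, cost 29·32·3 = 2784
((M₂ M₃) M₄): 29×3 by 3×12 → 29×12, cost 29·3·12 = 1044; cumulative 3828
(M₁ ((M₂ M₃) M₄)): 8×29 by 29×12 → 8×12, cost 8·29·12 = 2784; cumulative 6612
((M₁ ((M₂ M₃) M₄)) M₅): 8×12 by 12×7 → 8×7, cost 8·12·7 = 672; cumulative 7284
(((M₁ ((M₂ M₃) M₄)) M₅) M₆): 8×7 by 7×80 → 8×80, cost 8·7·80 = 4480; cumulative 11764
Total: 11764 scalar multiplications.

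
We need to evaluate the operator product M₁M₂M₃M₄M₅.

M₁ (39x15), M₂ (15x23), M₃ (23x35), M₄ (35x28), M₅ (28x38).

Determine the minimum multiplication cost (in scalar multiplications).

Adjacent pairs: M₁M₂ = 39·15·23 = 13455; M₂M₃ = 15·23·35 = 12075; M₃M₄ = 23·35·28 = 22540; M₄M₅ = 35·28·38 = 37240.
Length 3: M₁..M₃: k=1: 0+12075+39·15·35=32550; k=2: 13455+0+39·23·35=44850 → min 32550 | M₂..M₄: k=2: 0+22540+15·23·28=32200; k=3: 12075+0+15·35·28=26775 → min 26775 | M₃..M₅: k=3: 0+37240+23·35·38=67830; k=4: 22540+0+23·28·38=47012 → min 47012.
Length 4: M₁..M₄: k=1: 0+26775+39·15·28=43155; k=2: 13455+22540+39·23·28=61111; k=3: 32550+0+39·35·28=70770 → min 43155 | M₂..M₅: k=2: 0+47012+15·23·38=60122; k=3: 12075+37240+15·35·38=69265; k=4: 26775+0+15·28·38=42735 → min 42735.
Length 5: M₁..M₅: k=1: 0+42735+39·15·38=64965; k=2: 13455+47012+39·23·38=94553; k=3: 32550+37240+39·35·38=121660; k=4: 43155+0+39·28·38=84651 → min 64965.
Optimal order: (M₁(((M₂M₃)M₄)M₅)) with cost 64965.

64965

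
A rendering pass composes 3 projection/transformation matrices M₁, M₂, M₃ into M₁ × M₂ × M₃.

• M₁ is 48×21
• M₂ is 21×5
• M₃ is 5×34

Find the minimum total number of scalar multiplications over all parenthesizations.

13200

Order (M₁ × (M₂ × M₃)): (M₂ × M₃): 21×5 by 5×34 → 21×34, cost 21·5·34 = 3570; (M₁ × (M₂ × M₃)): 48×21 by 21×34 → 48×34, cost 48·21·34 = 34272; cumulative 37842. Total 37842.
Order ((M₁ × M₂) × M₃): (M₁ × M₂): 48×21 by 21×5 → 48×5, cost 48·21·5 = 5040; ((M₁ × M₂) × M₃): 48×5 by 5×34 → 48×34, cost 48·5·34 = 8160; cumulative 13200. Total 13200.
Minimum: 13200.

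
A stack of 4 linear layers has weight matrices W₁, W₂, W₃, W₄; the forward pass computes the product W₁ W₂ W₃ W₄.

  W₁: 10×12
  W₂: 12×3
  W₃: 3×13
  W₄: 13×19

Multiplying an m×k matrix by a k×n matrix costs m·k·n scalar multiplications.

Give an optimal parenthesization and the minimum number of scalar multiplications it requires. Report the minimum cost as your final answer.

1671

Adjacent pairs: W₁W₂ = 10·12·3 = 360; W₂W₃ = 12·3·13 = 468; W₃W₄ = 3·13·19 = 741.
Length 3: W₁..W₃: k=1: 0+468+10·12·13=2028; k=2: 360+0+10·3·13=750 → min 750 | W₂..W₄: k=2: 0+741+12·3·19=1425; k=3: 468+0+12·13·19=3432 → min 1425.
Length 4: W₁..W₄: k=1: 0+1425+10·12·19=3705; k=2: 360+741+10·3·19=1671; k=3: 750+0+10·13·19=3220 → min 1671.
Optimal parenthesization: ((W₁ W₂) (W₃ W₄)) with cost 1671.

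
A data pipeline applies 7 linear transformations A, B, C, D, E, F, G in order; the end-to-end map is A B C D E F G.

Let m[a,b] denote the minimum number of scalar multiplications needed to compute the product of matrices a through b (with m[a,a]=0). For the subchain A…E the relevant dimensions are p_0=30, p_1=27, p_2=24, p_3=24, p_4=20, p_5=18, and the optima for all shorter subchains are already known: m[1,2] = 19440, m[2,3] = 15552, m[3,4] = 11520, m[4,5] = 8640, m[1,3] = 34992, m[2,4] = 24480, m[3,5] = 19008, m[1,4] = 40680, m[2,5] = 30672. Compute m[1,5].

45252

m[1,5] = min over k∈[1,4] of m[1,k]+m[k+1,5]+p_{0}·p_k·p_{5}.
k=1: 0 + 30672 + 30·27·18 = 45252; k=2: 19440 + 19008 + 30·24·18 = 51408; k=3: 34992 + 8640 + 30·24·18 = 56592; k=4: 40680 + 0 + 30·20·18 = 51480.
Minimum: 45252 at k=1.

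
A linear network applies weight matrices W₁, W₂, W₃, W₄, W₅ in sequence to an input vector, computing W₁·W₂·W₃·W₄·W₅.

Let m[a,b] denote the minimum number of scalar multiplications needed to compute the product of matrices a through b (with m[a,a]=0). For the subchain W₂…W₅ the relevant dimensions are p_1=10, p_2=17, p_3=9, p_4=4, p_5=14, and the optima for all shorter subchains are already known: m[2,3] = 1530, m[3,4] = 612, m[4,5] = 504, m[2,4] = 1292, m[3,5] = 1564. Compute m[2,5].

1852

m[2,5] = min over k∈[2,4] of m[2,k]+m[k+1,5]+p_{1}·p_k·p_{5}.
k=2: 0 + 1564 + 10·17·14 = 3944; k=3: 1530 + 504 + 10·9·14 = 3294; k=4: 1292 + 0 + 10·4·14 = 1852.
Minimum: 1852 at k=4.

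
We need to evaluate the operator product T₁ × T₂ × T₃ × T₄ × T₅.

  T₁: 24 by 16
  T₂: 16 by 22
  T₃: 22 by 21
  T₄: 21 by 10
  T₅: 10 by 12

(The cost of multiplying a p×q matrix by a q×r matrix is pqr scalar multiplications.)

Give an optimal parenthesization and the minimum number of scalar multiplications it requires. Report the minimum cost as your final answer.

14668

Adjacent pairs: T₁T₂ = 24·16·22 = 8448; T₂T₃ = 16·22·21 = 7392; T₃T₄ = 22·21·10 = 4620; T₄T₅ = 21·10·12 = 2520.
Length 3: T₁..T₃: k=1: 0+7392+24·16·21=15456; k=2: 8448+0+24·22·21=19536 → min 15456 | T₂..T₄: k=2: 0+4620+16·22·10=8140; k=3: 7392+0+16·21·10=10752 → min 8140 | T₃..T₅: k=3: 0+2520+22·21·12=8064; k=4: 4620+0+22·10·12=7260 → min 7260.
Length 4: T₁..T₄: k=1: 0+8140+24·16·10=11980; k=2: 8448+4620+24·22·10=18348; k=3: 15456+0+24·21·10=20496 → min 11980 | T₂..T₅: k=2: 0+7260+16·22·12=11484; k=3: 7392+2520+16·21·12=13944; k=4: 8140+0+16·10·12=10060 → min 10060.
Length 5: T₁..T₅: k=1: 0+10060+24·16·12=14668; k=2: 8448+7260+24·22·12=22044; k=3: 15456+2520+24·21·12=24024; k=4: 11980+0+24·10·12=14860 → min 14668.
Optimal parenthesization: (T₁ × ((T₂ × (T₃ × T₄)) × T₅)) with cost 14668.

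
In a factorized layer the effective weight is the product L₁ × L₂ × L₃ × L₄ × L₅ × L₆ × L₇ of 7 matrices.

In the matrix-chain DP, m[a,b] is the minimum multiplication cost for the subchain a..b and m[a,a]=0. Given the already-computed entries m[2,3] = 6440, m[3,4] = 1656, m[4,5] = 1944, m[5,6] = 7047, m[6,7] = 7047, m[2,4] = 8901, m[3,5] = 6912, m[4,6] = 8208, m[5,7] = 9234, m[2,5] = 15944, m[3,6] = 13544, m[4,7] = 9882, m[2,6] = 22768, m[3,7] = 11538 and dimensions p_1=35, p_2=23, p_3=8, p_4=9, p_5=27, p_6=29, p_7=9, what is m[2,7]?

m[2,7] = min over k∈[2,6] of m[2,k]+m[k+1,7]+p_{1}·p_k·p_{7}.
k=2: 0 + 11538 + 35·23·9 = 18783; k=3: 6440 + 9882 + 35·8·9 = 18842; k=4: 8901 + 9234 + 35·9·9 = 20970; k=5: 15944 + 7047 + 35·27·9 = 31496; k=6: 22768 + 0 + 35·29·9 = 31903.
Minimum: 18783 at k=2.

18783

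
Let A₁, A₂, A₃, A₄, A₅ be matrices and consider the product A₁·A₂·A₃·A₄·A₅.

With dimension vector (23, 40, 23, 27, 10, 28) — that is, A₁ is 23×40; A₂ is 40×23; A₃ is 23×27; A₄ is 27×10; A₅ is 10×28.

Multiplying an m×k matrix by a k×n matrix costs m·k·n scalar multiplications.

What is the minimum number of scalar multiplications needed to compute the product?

Adjacent pairs: A₁A₂ = 23·40·23 = 21160; A₂A₃ = 40·23·27 = 24840; A₃A₄ = 23·27·10 = 6210; A₄A₅ = 27·10·28 = 7560.
Length 3: A₁..A₃: k=1: 0+24840+23·40·27=49680; k=2: 21160+0+23·23·27=35443 → min 35443 | A₂..A₄: k=2: 0+6210+40·23·10=15410; k=3: 24840+0+40·27·10=35640 → min 15410 | A₃..A₅: k=3: 0+7560+23·27·28=24948; k=4: 6210+0+23·10·28=12650 → min 12650.
Length 4: A₁..A₄: k=1: 0+15410+23·40·10=24610; k=2: 21160+6210+23·23·10=32660; k=3: 35443+0+23·27·10=41653 → min 24610 | A₂..A₅: k=2: 0+12650+40·23·28=38410; k=3: 24840+7560+40·27·28=62640; k=4: 15410+0+40·10·28=26610 → min 26610.
Length 5: A₁..A₅: k=1: 0+26610+23·40·28=52370; k=2: 21160+12650+23·23·28=48622; k=3: 35443+7560+23·27·28=60391; k=4: 24610+0+23·10·28=31050 → min 31050.
Optimal order: ((A₁·(A₂·(A₃·A₄)))·A₅) with cost 31050.

31050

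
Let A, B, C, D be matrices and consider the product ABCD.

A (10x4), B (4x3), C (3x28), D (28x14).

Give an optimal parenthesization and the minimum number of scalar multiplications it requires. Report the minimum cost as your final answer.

Adjacent pairs: AB = 10·4·3 = 120; BC = 4·3·28 = 336; CD = 3·28·14 = 1176.
Length 3: A..C: k=1: 0+336+10·4·28=1456; k=2: 120+0+10·3·28=960 → min 960 | B..D: k=2: 0+1176+4·3·14=1344; k=3: 336+0+4·28·14=1904 → min 1344.
Length 4: A..D: k=1: 0+1344+10·4·14=1904; k=2: 120+1176+10·3·14=1716; k=3: 960+0+10·28·14=4880 → min 1716.
Optimal parenthesization: ((AB)(CD)) with cost 1716.

1716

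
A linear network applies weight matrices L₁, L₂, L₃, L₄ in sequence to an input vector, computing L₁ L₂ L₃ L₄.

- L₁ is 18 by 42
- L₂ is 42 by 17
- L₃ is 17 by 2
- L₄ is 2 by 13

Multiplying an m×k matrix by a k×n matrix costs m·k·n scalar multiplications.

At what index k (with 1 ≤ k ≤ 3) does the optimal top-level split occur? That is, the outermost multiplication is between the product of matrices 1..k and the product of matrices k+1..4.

3

Adjacent pairs: L₁L₂ = 18·42·17 = 12852; L₂L₃ = 42·17·2 = 1428; L₃L₄ = 17·2·13 = 442.
Length 3: L₁..L₃: k=1: 0+1428+18·42·2=2940; k=2: 12852+0+18·17·2=13464 → min 2940 | L₂..L₄: k=2: 0+442+42·17·13=9724; k=3: 1428+0+42·2·13=2520 → min 2520.
Top-level splits: k=1: (L₁..L₁)·(L₂..L₄) → 0+2520+18·42·13 = 12348; k=2: (L₁..L₂)·(L₃..L₄) → 12852+442+18·17·13 = 17272; k=3: (L₁..L₃)·(L₄..L₄) → 2940+0+18·2·13 = 3408.
Best split is after L₃, i.e. k = 3.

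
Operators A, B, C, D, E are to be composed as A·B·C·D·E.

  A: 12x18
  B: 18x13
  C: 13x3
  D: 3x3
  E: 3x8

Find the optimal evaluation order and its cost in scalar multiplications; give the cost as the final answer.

1710

Adjacent pairs: AB = 12·18·13 = 2808; BC = 18·13·3 = 702; CD = 13·3·3 = 117; DE = 3·3·8 = 72.
Length 3: A..C: k=1: 0+702+12·18·3=1350; k=2: 2808+0+12·13·3=3276 → min 1350 | B..D: k=2: 0+117+18·13·3=819; k=3: 702+0+18·3·3=864 → min 819 | C..E: k=3: 0+72+13·3·8=384; k=4: 117+0+13·3·8=429 → min 384.
Length 4: A..D: k=1: 0+819+12·18·3=1467; k=2: 2808+117+12·13·3=3393; k=3: 1350+0+12·3·3=1458 → min 1458 | B..E: k=2: 0+384+18·13·8=2256; k=3: 702+72+18·3·8=1206; k=4: 819+0+18·3·8=1251 → min 1206.
Length 5: A..E: k=1: 0+1206+12·18·8=2934; k=2: 2808+384+12·13·8=4440; k=3: 1350+72+12·3·8=1710; k=4: 1458+0+12·3·8=1746 → min 1710.
Optimal parenthesization: ((A·(B·C))·(D·E)) with cost 1710.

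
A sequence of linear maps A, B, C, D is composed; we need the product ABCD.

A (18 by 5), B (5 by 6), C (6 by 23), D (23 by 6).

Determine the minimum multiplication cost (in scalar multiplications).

1548

Adjacent pairs: AB = 18·5·6 = 540; BC = 5·6·23 = 690; CD = 6·23·6 = 828.
Length 3: A..C: k=1: 0+690+18·5·23=2760; k=2: 540+0+18·6·23=3024 → min 2760 | B..D: k=2: 0+828+5·6·6=1008; k=3: 690+0+5·23·6=1380 → min 1008.
Length 4: A..D: k=1: 0+1008+18·5·6=1548; k=2: 540+828+18·6·6=2016; k=3: 2760+0+18·23·6=5244 → min 1548.
Optimal order: (A(B(CD))) with cost 1548.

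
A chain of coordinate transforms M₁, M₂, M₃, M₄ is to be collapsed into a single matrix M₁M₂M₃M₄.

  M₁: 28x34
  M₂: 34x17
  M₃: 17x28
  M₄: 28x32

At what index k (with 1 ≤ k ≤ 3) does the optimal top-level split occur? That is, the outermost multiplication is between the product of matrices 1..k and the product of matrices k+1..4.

Adjacent pairs: M₁M₂ = 28·34·17 = 16184; M₂M₃ = 34·17·28 = 16184; M₃M₄ = 17·28·32 = 15232.
Length 3: M₁..M₃: k=1: 0+16184+28·34·28=42840; k=2: 16184+0+28·17·28=29512 → min 29512 | M₂..M₄: k=2: 0+15232+34·17·32=33728; k=3: 16184+0+34·28·32=46648 → min 33728.
Top-level splits: k=1: (M₁..M₁)·(M₂..M₄) → 0+33728+28·34·32 = 64192; k=2: (M₁..M₂)·(M₃..M₄) → 16184+15232+28·17·32 = 46648; k=3: (M₁..M₃)·(M₄..M₄) → 29512+0+28·28·32 = 54600.
Best split is after M₂, i.e. k = 2.

2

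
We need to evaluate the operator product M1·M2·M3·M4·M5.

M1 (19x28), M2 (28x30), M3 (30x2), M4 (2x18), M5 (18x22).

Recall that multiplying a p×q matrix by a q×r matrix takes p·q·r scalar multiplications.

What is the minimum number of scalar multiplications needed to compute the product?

Adjacent pairs: M1M2 = 19·28·30 = 15960; M2M3 = 28·30·2 = 1680; M3M4 = 30·2·18 = 1080; M4M5 = 2·18·22 = 792.
Length 3: M1..M3: k=1: 0+1680+19·28·2=2744; k=2: 15960+0+19·30·2=17100 → min 2744 | M2..M4: k=2: 0+1080+28·30·18=16200; k=3: 1680+0+28·2·18=2688 → min 2688 | M3..M5: k=3: 0+792+30·2·22=2112; k=4: 1080+0+30·18·22=12960 → min 2112.
Length 4: M1..M4: k=1: 0+2688+19·28·18=12264; k=2: 15960+1080+19·30·18=27300; k=3: 2744+0+19·2·18=3428 → min 3428 | M2..M5: k=2: 0+2112+28·30·22=20592; k=3: 1680+792+28·2·22=3704; k=4: 2688+0+28·18·22=13776 → min 3704.
Length 5: M1..M5: k=1: 0+3704+19·28·22=15408; k=2: 15960+2112+19·30·22=30612; k=3: 2744+792+19·2·22=4372; k=4: 3428+0+19·18·22=10952 → min 4372.
Optimal order: ((M1·(M2·M3))·(M4·M5)) with cost 4372.

4372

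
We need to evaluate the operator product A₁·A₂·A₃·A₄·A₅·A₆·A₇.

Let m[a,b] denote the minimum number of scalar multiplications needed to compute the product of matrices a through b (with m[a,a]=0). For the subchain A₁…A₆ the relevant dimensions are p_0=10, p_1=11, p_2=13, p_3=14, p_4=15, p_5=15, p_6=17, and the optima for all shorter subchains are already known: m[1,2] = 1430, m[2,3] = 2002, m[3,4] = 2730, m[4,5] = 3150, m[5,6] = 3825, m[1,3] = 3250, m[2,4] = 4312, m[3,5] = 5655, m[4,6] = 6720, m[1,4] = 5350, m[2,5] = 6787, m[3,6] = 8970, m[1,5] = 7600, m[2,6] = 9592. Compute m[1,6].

10150

m[1,6] = min over k∈[1,5] of m[1,k]+m[k+1,6]+p_{0}·p_k·p_{6}.
k=1: 0 + 9592 + 10·11·17 = 11462; k=2: 1430 + 8970 + 10·13·17 = 12610; k=3: 3250 + 6720 + 10·14·17 = 12350; k=4: 5350 + 3825 + 10·15·17 = 11725; k=5: 7600 + 0 + 10·15·17 = 10150.
Minimum: 10150 at k=5.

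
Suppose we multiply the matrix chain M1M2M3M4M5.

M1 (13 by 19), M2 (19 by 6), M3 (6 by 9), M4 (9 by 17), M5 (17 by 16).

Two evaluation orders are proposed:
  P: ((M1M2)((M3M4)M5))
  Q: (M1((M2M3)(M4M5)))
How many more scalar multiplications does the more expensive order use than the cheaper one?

4882

Order P = ((M1M2)((M3M4)M5)): (M1M2): 13×19 by 19×6 → 13×6, cost 13·19·6 = 1482; (M3M4): 6×9 by 9×17 → 6×17, cost 6·9·17 = 918; ((M3M4)M5): 6×17 by 17×16 → 6×16, cost 6·17·16 = 1632; cumulative 2550; ((M1M2)((M3M4)M5)): 13×6 by 6×16 → 13×16, cost 13·6·16 = 1248; cumulative 5280. Total 5280.
Order Q = (M1((M2M3)(M4M5))): (M2M3): 19×6 by 6×9 → 19×9, cost 19·6·9 = 1026; (M4M5): 9×17 by 17×16 → 9×16, cost 9·17·16 = 2448; ((M2M3)(M4M5)): 19×9 by 9×16 → 19×16, cost 19·9·16 = 2736; cumulative 6210; (M1((M2M3)(M4M5))): 13×19 by 19×16 → 13×16, cost 13·19·16 = 3952; cumulative 10162. Total 10162.
Difference: |5280 − 10162| = 4882.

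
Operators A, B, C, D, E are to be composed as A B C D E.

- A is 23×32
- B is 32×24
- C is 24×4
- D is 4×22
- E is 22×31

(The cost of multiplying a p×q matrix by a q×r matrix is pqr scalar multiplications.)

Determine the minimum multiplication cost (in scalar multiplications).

Adjacent pairs: AB = 23·32·24 = 17664; BC = 32·24·4 = 3072; CD = 24·4·22 = 2112; DE = 4·22·31 = 2728.
Length 3: A..C: k=1: 0+3072+23·32·4=6016; k=2: 17664+0+23·24·4=19872 → min 6016 | B..D: k=2: 0+2112+32·24·22=19008; k=3: 3072+0+32·4·22=5888 → min 5888 | C..E: k=3: 0+2728+24·4·31=5704; k=4: 2112+0+24·22·31=18480 → min 5704.
Length 4: A..D: k=1: 0+5888+23·32·22=22080; k=2: 17664+2112+23·24·22=31920; k=3: 6016+0+23·4·22=8040 → min 8040 | B..E: k=2: 0+5704+32·24·31=29512; k=3: 3072+2728+32·4·31=9768; k=4: 5888+0+32·22·31=27712 → min 9768.
Length 5: A..E: k=1: 0+9768+23·32·31=32584; k=2: 17664+5704+23·24·31=40480; k=3: 6016+2728+23·4·31=11596; k=4: 8040+0+23·22·31=23726 → min 11596.
Optimal order: ((A (B C)) (D E)) with cost 11596.

11596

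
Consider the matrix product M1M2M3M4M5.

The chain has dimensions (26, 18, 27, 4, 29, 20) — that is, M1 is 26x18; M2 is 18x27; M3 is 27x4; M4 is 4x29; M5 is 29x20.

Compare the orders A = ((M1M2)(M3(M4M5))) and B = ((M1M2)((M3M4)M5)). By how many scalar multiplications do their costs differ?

Order A = ((M1M2)(M3(M4M5))): (M1M2): 26×18 by 18×27 → 26×27, cost 26·18·27 = 12636; (M4M5): 4×29 by 29×20 → 4×20, cost 4·29·20 = 2320; (M3(M4M5)): 27×4 by 4×20 → 27×20, cost 27·4·20 = 2160; cumulative 4480; ((M1M2)(M3(M4M5))): 26×27 by 27×20 → 26×20, cost 26·27·20 = 14040; cumulative 31156. Total 31156.
Order B = ((M1M2)((M3M4)M5)): (M1M2): 26×18 by 18×27 → 26×27, cost 26·18·27 = 12636; (M3M4): 27×4 by 4×29 → 27×29, cost 27·4·29 = 3132; ((M3M4)M5): 27×29 by 29×20 → 27×20, cost 27·29·20 = 15660; cumulative 18792; ((M1M2)((M3M4)M5)): 26×27 by 27×20 → 26×20, cost 26·27·20 = 14040; cumulative 45468. Total 45468.
Difference: |31156 − 45468| = 14312.

14312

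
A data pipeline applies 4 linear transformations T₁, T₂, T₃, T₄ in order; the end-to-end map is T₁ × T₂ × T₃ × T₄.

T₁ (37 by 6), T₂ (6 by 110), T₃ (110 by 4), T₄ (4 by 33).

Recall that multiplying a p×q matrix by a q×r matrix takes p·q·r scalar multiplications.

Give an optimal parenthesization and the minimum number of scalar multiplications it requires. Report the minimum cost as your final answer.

8412

Adjacent pairs: T₁T₂ = 37·6·110 = 24420; T₂T₃ = 6·110·4 = 2640; T₃T₄ = 110·4·33 = 14520.
Length 3: T₁..T₃: k=1: 0+2640+37·6·4=3528; k=2: 24420+0+37·110·4=40700 → min 3528 | T₂..T₄: k=2: 0+14520+6·110·33=36300; k=3: 2640+0+6·4·33=3432 → min 3432.
Length 4: T₁..T₄: k=1: 0+3432+37·6·33=10758; k=2: 24420+14520+37·110·33=173250; k=3: 3528+0+37·4·33=8412 → min 8412.
Optimal parenthesization: ((T₁ × (T₂ × T₃)) × T₄) with cost 8412.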